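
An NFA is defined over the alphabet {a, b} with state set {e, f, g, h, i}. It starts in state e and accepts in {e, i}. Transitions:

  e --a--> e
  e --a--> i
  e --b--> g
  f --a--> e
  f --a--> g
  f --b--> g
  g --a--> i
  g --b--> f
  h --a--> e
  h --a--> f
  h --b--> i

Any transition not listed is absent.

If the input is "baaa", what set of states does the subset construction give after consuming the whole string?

∅

Start in {e}.
Read 'b': e→{g}; now {g}.
Read 'a': g→{i}; now {i}.
Read 'a': i→∅; now ∅.
The set is empty and remains empty for the remaining 1 symbol.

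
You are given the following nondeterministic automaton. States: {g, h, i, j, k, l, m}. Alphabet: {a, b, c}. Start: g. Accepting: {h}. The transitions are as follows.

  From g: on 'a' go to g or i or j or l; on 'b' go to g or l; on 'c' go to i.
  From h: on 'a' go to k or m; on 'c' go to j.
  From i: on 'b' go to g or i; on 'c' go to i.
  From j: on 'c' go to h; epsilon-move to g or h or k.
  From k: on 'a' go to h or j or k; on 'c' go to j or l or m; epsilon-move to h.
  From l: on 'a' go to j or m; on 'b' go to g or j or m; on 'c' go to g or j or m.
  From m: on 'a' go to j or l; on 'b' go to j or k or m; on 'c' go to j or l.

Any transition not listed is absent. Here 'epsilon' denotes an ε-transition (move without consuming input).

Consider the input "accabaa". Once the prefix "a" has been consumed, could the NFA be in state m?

No

Start in {g}.
Read 'a': {g} → {g, h, i, j, k, l}.
State m is not in {g, h, i, j, k, l}.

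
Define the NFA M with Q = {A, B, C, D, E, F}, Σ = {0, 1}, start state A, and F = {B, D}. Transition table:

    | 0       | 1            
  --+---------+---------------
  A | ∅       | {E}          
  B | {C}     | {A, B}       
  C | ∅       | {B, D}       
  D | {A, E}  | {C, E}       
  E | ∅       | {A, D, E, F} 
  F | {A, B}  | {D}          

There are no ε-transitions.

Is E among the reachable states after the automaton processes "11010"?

Start in {A}.
Read '1': {A} → {E}.
Read '1': {E} → {A, D, E, F}.
Read '0': {A, D, E, F} → {A, B, E}.
Read '1': {A, B, E} → {A, B, D, E, F}.
Read '0': {A, B, D, E, F} → {A, B, C, E}.
State E is in {A, B, C, E}.

Yes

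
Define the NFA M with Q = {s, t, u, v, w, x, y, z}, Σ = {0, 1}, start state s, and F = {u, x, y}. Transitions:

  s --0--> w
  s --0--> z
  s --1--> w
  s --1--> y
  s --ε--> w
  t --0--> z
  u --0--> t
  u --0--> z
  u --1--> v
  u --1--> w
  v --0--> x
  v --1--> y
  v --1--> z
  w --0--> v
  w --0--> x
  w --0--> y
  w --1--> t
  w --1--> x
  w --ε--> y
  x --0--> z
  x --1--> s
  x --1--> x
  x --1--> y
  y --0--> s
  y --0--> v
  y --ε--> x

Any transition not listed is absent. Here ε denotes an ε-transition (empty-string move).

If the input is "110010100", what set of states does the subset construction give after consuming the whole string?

Start: ε-closure({s}) = {s, w, x, y}.
Read '1': {s, w, x, y} → {s, t, w, x, y}.
Read '1': {s, t, w, x, y} → {s, t, w, x, y}.
Read '0': {s, t, w, x, y} → {s, v, w, x, y, z}.
Read '0': {s, v, w, x, y, z} → {s, v, w, x, y, z}.
Read '1': {s, v, w, x, y, z} → {s, t, w, x, y, z}.
Read '0': {s, t, w, x, y, z} → {s, v, w, x, y, z}.
Read '1': {s, v, w, x, y, z} → {s, t, w, x, y, z}.
Read '0': {s, t, w, x, y, z} → {s, v, w, x, y, z}.
Read '0': {s, v, w, x, y, z} → {s, v, w, x, y, z}.

{s, v, w, x, y, z}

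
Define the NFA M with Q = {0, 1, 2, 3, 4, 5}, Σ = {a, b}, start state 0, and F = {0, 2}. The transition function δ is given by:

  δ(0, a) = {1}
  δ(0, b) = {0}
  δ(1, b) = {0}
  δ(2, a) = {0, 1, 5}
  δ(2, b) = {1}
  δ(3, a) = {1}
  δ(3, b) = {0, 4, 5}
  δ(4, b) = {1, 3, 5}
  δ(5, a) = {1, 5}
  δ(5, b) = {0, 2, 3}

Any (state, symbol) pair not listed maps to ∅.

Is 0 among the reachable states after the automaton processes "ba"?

No

Start in {0}.
Read 'b': 0→{0}; now {0}.
Read 'a': 0→{1}; now {1}.
State 0 is not in {1}.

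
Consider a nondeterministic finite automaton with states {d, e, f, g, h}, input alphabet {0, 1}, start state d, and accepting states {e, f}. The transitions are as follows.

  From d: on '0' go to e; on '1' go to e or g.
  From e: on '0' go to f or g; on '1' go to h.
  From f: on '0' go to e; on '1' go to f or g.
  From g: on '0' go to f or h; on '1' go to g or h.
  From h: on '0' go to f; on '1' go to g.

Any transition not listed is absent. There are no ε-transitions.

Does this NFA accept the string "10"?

Start in {d}.
Read '1': {d} → {e, g}.
Read '0': {e, g} → {f, g, h}.
The final set {f, g, h} contains the accepting state f.

Yes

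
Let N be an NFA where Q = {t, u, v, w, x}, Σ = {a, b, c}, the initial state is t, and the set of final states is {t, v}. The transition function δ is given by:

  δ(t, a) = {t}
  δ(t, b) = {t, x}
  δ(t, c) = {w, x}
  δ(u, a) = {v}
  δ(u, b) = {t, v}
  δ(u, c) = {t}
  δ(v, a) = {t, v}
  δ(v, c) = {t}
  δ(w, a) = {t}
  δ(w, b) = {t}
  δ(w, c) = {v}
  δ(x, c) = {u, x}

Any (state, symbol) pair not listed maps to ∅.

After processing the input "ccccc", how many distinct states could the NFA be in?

5

Start in {t}.
Read 'c': {t} → {w, x}.
Read 'c': {w, x} → {u, v, x}.
Read 'c': {u, v, x} → {t, u, x}.
Read 'c': {t, u, x} → {t, u, w, x}.
Read 'c': {t, u, w, x} → {t, u, v, w, x}.
That set has 5 states.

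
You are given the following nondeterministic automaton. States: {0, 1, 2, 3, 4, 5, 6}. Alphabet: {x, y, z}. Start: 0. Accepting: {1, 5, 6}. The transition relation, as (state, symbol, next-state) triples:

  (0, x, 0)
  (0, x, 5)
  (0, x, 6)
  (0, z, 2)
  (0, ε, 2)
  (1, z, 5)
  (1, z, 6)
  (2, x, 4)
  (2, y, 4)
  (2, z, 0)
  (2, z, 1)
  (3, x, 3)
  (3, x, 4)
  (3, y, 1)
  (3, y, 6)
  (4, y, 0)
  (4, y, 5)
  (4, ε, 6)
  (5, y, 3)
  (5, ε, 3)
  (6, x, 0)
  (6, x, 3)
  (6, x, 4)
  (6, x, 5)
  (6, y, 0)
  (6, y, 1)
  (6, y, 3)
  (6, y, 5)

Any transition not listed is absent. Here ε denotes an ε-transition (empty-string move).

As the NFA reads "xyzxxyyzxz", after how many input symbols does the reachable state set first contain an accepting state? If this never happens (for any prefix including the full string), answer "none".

Start: ε-closure({0}) = {0, 2}.
Read 'x': {0, 2} → {0, 2, 3, 4, 5, 6}.
None of the earlier sets intersect F, but {0, 2, 3, 4, 5, 6} does.

1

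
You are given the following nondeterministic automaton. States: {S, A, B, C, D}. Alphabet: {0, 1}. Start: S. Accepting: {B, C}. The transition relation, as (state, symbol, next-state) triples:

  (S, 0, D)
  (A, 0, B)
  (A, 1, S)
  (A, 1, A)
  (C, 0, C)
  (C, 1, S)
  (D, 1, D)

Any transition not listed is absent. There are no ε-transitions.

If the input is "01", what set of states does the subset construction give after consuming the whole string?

Start in {S}.
Read '0': S→{D}; now {D}.
Read '1': D→{D}; now {D}.

{D}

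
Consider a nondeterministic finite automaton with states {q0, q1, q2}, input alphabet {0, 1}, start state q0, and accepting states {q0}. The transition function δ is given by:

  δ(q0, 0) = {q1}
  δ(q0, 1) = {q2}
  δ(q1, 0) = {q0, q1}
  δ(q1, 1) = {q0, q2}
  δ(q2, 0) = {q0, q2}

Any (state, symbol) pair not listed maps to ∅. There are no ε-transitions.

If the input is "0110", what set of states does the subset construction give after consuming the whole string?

{q0, q2}

Start in {q0}.
Read '0': q0→{q1}; now {q1}.
Read '1': q1→{q0, q2}; now {q0, q2}.
Read '1': q0→{q2}, q2→∅; now {q2}.
Read '0': q2→{q0, q2}; now {q0, q2}.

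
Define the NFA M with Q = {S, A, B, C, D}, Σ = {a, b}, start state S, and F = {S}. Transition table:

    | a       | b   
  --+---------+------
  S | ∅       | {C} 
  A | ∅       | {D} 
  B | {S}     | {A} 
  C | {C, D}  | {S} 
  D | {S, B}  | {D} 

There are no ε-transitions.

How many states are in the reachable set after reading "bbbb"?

1

Start in {S}.
Read 'b': S→{C}; now {C}.
Read 'b': C→{S}; now {S}.
Read 'b': S→{C}; now {C}.
Read 'b': C→{S}; now {S}.
That set has 1 state.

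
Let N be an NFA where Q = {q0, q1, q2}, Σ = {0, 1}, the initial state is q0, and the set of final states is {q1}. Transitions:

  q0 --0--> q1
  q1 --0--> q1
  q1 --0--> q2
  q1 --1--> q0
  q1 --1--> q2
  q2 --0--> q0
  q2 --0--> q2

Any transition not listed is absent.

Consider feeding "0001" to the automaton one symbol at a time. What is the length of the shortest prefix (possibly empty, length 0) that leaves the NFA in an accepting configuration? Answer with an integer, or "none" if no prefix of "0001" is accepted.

1

Start in {q0}.
Read '0': q0→{q1}; now {q1}.
None of the earlier sets intersect F, but {q1} does.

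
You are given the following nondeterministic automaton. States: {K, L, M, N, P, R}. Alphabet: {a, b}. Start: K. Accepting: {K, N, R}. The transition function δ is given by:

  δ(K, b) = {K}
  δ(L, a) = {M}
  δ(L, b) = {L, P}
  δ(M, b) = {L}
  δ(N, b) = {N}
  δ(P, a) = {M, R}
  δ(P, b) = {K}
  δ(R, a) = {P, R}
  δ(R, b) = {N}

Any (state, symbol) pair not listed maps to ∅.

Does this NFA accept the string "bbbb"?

Start in {K}.
Read 'b': {K} → {K}.
Read 'b': {K} → {K}.
Read 'b': {K} → {K}.
Read 'b': {K} → {K}.
The final set {K} contains the accepting state K.

Yes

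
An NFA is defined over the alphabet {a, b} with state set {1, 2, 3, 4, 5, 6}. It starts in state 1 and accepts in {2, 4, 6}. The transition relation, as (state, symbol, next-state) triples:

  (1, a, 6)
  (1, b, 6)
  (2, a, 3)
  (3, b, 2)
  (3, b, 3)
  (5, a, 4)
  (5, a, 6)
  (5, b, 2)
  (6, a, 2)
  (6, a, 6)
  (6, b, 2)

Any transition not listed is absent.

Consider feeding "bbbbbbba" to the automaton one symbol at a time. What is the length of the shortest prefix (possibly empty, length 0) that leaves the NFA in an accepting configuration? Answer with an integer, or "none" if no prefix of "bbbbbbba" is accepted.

1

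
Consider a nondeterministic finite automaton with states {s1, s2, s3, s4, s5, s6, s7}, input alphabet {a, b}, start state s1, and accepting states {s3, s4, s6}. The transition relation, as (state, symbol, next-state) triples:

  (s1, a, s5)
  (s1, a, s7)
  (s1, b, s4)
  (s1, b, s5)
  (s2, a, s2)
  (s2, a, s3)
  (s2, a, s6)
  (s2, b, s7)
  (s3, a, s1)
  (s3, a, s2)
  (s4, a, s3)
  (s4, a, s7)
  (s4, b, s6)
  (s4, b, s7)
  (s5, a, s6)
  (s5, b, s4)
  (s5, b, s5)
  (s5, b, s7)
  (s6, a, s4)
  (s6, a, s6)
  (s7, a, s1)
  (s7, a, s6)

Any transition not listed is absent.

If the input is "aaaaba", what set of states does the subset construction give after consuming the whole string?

{s1, s3, s4, s6, s7}

Start in {s1}.
Read 'a': {s1} → {s5, s7}.
Read 'a': {s5, s7} → {s1, s6}.
Read 'a': {s1, s6} → {s4, s5, s6, s7}.
Read 'a': {s4, s5, s6, s7} → {s1, s3, s4, s6, s7}.
Read 'b': {s1, s3, s4, s6, s7} → {s4, s5, s6, s7}.
Read 'a': {s4, s5, s6, s7} → {s1, s3, s4, s6, s7}.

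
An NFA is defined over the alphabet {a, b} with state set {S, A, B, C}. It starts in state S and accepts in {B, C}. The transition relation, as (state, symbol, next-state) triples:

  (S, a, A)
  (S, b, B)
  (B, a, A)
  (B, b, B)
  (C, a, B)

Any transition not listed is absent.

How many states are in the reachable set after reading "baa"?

0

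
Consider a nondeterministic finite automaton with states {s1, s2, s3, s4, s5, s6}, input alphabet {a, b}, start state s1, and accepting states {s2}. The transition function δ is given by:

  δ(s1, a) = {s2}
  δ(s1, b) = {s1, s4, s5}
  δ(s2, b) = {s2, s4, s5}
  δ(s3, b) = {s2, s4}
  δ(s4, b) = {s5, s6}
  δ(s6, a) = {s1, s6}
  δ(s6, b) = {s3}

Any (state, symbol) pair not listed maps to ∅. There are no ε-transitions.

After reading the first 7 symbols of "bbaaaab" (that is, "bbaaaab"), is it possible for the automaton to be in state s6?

Start in {s1}.
Read 'b': s1→{s1, s4, s5}; now {s1, s4, s5}.
Read 'b': s1→{s1, s4, s5}, s4→{s5, s6}, s5→∅; now {s1, s4, s5, s6}.
Read 'a': s1→{s2}, s4→∅, s5→∅, s6→{s1, s6}; now {s1, s2, s6}.
Read 'a': s1→{s2}, s2→∅, s6→{s1, s6}; now {s1, s2, s6}.
Read 'a': s1→{s2}, s2→∅, s6→{s1, s6}; now {s1, s2, s6}.
Read 'a': s1→{s2}, s2→∅, s6→{s1, s6}; now {s1, s2, s6}.
Read 'b': s1→{s1, s4, s5}, s2→{s2, s4, s5}, s6→{s3}; now {s1, s2, s3, s4, s5}.
State s6 is not in {s1, s2, s3, s4, s5}.

No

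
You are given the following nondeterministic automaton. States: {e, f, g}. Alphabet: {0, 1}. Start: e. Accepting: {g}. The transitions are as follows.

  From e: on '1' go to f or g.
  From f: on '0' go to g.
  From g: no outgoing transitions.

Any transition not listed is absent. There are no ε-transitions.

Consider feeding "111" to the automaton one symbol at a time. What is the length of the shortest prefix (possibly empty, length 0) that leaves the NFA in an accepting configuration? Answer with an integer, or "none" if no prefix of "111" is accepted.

1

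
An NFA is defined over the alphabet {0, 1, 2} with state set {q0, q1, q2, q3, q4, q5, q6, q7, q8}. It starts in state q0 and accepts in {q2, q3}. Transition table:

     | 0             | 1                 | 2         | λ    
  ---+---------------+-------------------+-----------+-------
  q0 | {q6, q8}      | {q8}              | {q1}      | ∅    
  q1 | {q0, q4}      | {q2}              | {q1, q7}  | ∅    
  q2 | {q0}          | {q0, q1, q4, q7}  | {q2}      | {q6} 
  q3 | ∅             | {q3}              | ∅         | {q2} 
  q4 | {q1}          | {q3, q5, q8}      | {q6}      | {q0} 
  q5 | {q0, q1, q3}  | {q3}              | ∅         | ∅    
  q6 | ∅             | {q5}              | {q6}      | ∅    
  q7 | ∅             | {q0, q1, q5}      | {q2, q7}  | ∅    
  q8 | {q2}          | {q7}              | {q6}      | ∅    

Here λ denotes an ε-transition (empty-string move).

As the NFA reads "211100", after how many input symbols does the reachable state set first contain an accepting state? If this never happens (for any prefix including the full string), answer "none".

2

Start in {q0}.
Read '2': {q0} → {q1}.
Read '1': {q1} → {q2, q6}.
None of the earlier sets intersect F, but {q2, q6} does.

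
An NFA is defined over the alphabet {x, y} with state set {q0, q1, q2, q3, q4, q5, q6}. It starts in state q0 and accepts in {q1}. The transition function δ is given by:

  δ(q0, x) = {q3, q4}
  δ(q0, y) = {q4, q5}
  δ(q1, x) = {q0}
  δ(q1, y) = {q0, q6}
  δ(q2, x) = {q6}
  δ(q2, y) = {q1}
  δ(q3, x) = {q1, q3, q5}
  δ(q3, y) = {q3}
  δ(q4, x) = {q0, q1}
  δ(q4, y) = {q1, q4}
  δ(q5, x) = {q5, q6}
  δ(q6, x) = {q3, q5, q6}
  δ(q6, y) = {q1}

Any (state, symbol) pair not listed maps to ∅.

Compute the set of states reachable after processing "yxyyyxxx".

{q0, q1, q3, q4, q5, q6}

Start in {q0}.
Read 'y': q0→{q4, q5}; now {q4, q5}.
Read 'x': q4→{q0, q1}, q5→{q5, q6}; now {q0, q1, q5, q6}.
Read 'y': q0→{q4, q5}, q1→{q0, q6}, q5→∅, q6→{q1}; now {q0, q1, q4, q5, q6}.
Read 'y': q0→{q4, q5}, q1→{q0, q6}, q4→{q1, q4}, q5→∅, q6→{q1}; now {q0, q1, q4, q5, q6}.
Read 'y': q0→{q4, q5}, q1→{q0, q6}, q4→{q1, q4}, q5→∅, q6→{q1}; now {q0, q1, q4, q5, q6}.
Read 'x': q0→{q3, q4}, q1→{q0}, q4→{q0, q1}, q5→{q5, q6}, q6→{q3, q5, q6}; now {q0, q1, q3, q4, q5, q6}.
Read 'x': q0→{q3, q4}, q1→{q0}, q3→{q1, q3, q5}, q4→{q0, q1}, q5→{q5, q6}, q6→{q3, q5, q6}; now {q0, q1, q3, q4, q5, q6}.
Read 'x': q0→{q3, q4}, q1→{q0}, q3→{q1, q3, q5}, q4→{q0, q1}, q5→{q5, q6}, q6→{q3, q5, q6}; now {q0, q1, q3, q4, q5, q6}.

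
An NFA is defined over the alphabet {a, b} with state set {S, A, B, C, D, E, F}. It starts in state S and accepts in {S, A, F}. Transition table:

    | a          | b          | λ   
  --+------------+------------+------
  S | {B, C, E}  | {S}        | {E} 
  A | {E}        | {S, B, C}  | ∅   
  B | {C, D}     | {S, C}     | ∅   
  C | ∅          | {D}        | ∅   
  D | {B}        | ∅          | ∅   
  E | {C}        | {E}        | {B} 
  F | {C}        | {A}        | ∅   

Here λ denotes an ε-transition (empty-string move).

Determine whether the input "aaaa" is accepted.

Start: ε-closure({S}) = {S, B, E}.
Read 'a': {S, B, E} → {B, C, D, E}.
Read 'a': {B, C, D, E} → {B, C, D}.
Read 'a': {B, C, D} → {B, C, D}.
Read 'a': {B, C, D} → {B, C, D}.
The final set {B, C, D} contains no accepting state.

No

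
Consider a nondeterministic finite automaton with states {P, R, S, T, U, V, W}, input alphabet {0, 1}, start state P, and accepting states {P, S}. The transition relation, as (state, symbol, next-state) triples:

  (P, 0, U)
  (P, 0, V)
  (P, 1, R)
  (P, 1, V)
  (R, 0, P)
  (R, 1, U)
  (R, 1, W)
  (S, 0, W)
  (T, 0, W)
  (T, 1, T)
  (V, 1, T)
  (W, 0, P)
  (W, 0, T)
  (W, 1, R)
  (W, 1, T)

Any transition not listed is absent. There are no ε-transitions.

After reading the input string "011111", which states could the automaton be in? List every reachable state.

Start in {P}.
Read '0': {P} → {U, V}.
Read '1': {U, V} → {T}.
Read '1': {T} → {T}.
Read '1': {T} → {T}.
Read '1': {T} → {T}.
Read '1': {T} → {T}.

{T}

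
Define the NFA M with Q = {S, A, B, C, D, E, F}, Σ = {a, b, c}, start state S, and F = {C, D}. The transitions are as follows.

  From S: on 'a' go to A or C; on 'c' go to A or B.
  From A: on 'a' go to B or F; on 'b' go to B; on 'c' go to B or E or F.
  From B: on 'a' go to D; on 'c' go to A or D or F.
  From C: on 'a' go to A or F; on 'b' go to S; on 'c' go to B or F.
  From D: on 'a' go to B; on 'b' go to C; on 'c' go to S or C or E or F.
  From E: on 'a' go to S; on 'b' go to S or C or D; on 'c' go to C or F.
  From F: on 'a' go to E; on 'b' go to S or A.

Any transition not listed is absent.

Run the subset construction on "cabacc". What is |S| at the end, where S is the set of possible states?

Start in {S}.
Read 'c': {S} → {A, B}.
Read 'a': {A, B} → {B, D, F}.
Read 'b': {B, D, F} → {S, A, C}.
Read 'a': {S, A, C} → {A, B, C, F}.
Read 'c': {A, B, C, F} → {A, B, D, E, F}.
Read 'c': {A, B, D, E, F} → {S, A, B, C, D, E, F}.
That set has 7 states.

7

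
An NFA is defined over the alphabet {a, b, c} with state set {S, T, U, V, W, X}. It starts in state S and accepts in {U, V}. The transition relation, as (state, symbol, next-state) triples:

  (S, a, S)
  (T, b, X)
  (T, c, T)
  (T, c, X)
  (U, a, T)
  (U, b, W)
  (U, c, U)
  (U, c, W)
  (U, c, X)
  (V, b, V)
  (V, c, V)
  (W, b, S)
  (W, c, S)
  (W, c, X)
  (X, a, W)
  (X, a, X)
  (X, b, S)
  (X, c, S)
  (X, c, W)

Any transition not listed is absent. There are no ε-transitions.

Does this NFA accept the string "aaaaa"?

Start in {S}.
Read 'a': S→{S}; now {S}.
Read 'a': S→{S}; now {S}.
Read 'a': S→{S}; now {S}.
Read 'a': S→{S}; now {S}.
Read 'a': S→{S}; now {S}.
The final set {S} contains no accepting state.

No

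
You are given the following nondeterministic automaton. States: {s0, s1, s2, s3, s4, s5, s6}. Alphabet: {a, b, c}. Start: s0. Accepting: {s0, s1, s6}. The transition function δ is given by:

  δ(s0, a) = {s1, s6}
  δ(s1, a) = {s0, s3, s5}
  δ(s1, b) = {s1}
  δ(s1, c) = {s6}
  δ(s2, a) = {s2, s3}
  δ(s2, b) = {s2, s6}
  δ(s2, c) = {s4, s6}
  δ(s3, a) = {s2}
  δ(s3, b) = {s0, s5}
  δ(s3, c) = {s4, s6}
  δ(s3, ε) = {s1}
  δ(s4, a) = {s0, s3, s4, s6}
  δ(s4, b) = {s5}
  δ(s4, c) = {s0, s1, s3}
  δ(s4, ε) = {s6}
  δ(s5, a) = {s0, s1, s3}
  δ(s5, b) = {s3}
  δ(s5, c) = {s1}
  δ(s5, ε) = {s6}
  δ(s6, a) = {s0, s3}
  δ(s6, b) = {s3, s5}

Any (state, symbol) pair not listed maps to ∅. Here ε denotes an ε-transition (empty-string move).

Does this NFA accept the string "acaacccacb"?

Yes

Start in {s0}.
Read 'a': s0→{s1, s6}; now {s1, s6}.
Read 'c': s1→{s6}, s6→∅; now {s6}.
Read 'a': s6→{s0, s3}; union {s0, s3}; ε-closure = {s0, s1, s3}.
Read 'a': s0→{s1, s6}, s1→{s0, s3, s5}, s3→{s2}; now {s0, s1, s2, s3, s5, s6}.
Read 'c': s0→∅, s1→{s6}, s2→{s4, s6}, s3→{s4, s6}, s5→{s1}, s6→∅; now {s1, s4, s6}.
Read 'c': s1→{s6}, s4→{s0, s1, s3}, s6→∅; now {s0, s1, s3, s6}.
Read 'c': s0→∅, s1→{s6}, s3→{s4, s6}, s6→∅; now {s4, s6}.
Read 'a': s4→{s0, s3, s4, s6}, s6→{s0, s3}; union {s0, s3, s4, s6}; ε-closure = {s0, s1, s3, s4, s6}.
Read 'c': s0→∅, s1→{s6}, s3→{s4, s6}, s4→{s0, s1, s3}, s6→∅; now {s0, s1, s3, s4, s6}.
Read 'b': s0→∅, s1→{s1}, s3→{s0, s5}, s4→{s5}, s6→{s3, s5}; union {s0, s1, s3, s5}; ε-closure = {s0, s1, s3, s5, s6}.
The final set {s0, s1, s3, s5, s6} contains the accepting states s0, s1, s6.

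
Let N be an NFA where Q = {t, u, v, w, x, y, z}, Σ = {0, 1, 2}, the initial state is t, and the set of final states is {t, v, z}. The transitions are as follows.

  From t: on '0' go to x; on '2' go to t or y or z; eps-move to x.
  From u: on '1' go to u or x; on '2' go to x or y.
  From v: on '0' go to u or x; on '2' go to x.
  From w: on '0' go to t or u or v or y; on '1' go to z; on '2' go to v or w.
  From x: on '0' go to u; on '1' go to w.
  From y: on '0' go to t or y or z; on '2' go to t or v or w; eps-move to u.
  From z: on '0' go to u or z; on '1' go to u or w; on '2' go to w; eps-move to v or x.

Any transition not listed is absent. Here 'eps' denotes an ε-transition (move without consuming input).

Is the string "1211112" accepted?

Start: ε-closure({t}) = {t, x}.
Read '1': t→∅, x→{w}; now {w}.
Read '2': w→{v, w}; now {v, w}.
Read '1': v→∅, w→{z}; union {z}; ε-closure = {v, x, z}.
Read '1': v→∅, x→{w}, z→{u, w}; now {u, w}.
Read '1': u→{u, x}, w→{z}; union {u, x, z}; ε-closure = {u, v, x, z}.
Read '1': u→{u, x}, v→∅, x→{w}, z→{u, w}; now {u, w, x}.
Read '2': u→{x, y}, w→{v, w}, x→∅; union {v, w, x, y}; ε-closure = {u, v, w, x, y}.
The final set {u, v, w, x, y} contains the accepting state v.

Yes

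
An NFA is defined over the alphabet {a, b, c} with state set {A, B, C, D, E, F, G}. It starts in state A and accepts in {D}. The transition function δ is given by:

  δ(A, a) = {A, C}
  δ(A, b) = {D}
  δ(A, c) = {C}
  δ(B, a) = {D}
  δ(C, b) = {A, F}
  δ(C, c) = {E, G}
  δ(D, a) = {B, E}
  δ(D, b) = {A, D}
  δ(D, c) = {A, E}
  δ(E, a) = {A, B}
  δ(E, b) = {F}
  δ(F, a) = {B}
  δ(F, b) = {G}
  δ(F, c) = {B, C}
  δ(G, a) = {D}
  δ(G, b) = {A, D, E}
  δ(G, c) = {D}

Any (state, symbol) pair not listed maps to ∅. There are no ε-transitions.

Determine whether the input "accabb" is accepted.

Start in {A}.
Read 'a': A→{A, C}; now {A, C}.
Read 'c': A→{C}, C→{E, G}; now {C, E, G}.
Read 'c': C→{E, G}, E→∅, G→{D}; now {D, E, G}.
Read 'a': D→{B, E}, E→{A, B}, G→{D}; now {A, B, D, E}.
Read 'b': A→{D}, B→∅, D→{A, D}, E→{F}; now {A, D, F}.
Read 'b': A→{D}, D→{A, D}, F→{G}; now {A, D, G}.
The final set {A, D, G} contains the accepting state D.

Yes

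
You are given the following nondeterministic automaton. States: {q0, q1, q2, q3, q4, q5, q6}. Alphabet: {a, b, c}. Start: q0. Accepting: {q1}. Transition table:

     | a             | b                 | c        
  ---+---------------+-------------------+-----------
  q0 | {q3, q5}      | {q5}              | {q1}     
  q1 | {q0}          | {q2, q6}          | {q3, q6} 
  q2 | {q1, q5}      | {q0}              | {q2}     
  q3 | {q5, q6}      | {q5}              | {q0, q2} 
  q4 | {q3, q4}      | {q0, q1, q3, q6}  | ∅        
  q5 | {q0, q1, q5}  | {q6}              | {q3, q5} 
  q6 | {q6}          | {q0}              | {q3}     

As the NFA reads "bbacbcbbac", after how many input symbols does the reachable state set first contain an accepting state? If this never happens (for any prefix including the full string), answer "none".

Start in {q0}.
Read 'b': q0→{q5}; now {q5}.
Read 'b': q5→{q6}; now {q6}.
Read 'a': q6→{q6}; now {q6}.
Read 'c': q6→{q3}; now {q3}.
Read 'b': q3→{q5}; now {q5}.
Read 'c': q5→{q3, q5}; now {q3, q5}.
Read 'b': q3→{q5}, q5→{q6}; now {q5, q6}.
Read 'b': q5→{q6}, q6→{q0}; now {q0, q6}.
Read 'a': q0→{q3, q5}, q6→{q6}; now {q3, q5, q6}.
Read 'c': q3→{q0, q2}, q5→{q3, q5}, q6→{q3}; now {q0, q2, q3, q5}.
No reachable set along the way intersects F.

none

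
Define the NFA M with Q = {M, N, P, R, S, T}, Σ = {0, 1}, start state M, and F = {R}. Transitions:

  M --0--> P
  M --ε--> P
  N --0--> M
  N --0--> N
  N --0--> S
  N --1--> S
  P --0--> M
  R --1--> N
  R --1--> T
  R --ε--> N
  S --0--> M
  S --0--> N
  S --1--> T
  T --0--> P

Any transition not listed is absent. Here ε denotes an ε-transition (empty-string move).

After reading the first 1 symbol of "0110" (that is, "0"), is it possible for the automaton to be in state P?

Start: ε-closure({M}) = {M, P}.
Read '0': M→{P}, P→{M}; now {M, P}.
State P is in {M, P}.

Yes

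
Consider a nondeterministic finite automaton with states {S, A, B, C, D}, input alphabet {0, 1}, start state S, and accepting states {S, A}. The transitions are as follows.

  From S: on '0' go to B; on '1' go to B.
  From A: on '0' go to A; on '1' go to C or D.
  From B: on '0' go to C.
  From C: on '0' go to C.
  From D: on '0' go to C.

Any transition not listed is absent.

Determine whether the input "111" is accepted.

No

Start in {S}.
Read '1': S→{B}; now {B}.
Read '1': B→∅; now ∅.
The set is empty and remains empty for the remaining 1 symbol.
The final set ∅ contains no accepting state.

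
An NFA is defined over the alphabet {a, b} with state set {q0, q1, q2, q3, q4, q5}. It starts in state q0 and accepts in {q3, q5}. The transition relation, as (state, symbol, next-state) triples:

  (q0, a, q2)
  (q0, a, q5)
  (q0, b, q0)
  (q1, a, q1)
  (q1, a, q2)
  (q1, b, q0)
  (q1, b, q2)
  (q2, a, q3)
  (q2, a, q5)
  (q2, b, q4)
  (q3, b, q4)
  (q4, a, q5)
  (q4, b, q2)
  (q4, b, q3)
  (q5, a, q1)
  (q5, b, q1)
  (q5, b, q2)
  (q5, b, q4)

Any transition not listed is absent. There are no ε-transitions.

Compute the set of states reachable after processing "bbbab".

{q1, q2, q4}

Start in {q0}.
Read 'b': {q0} → {q0}.
Read 'b': {q0} → {q0}.
Read 'b': {q0} → {q0}.
Read 'a': {q0} → {q2, q5}.
Read 'b': {q2, q5} → {q1, q2, q4}.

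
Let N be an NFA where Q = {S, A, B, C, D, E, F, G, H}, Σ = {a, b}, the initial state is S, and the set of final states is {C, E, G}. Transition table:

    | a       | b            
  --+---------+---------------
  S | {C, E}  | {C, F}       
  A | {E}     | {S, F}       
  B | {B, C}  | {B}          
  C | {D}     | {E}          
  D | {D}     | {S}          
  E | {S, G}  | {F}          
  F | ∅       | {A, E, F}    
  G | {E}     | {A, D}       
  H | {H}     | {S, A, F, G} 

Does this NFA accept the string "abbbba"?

Yes

Start in {S}.
Read 'a': S→{C, E}; now {C, E}.
Read 'b': C→{E}, E→{F}; now {E, F}.
Read 'b': E→{F}, F→{A, E, F}; now {A, E, F}.
Read 'b': A→{S, F}, E→{F}, F→{A, E, F}; now {S, A, E, F}.
Read 'b': S→{C, F}, A→{S, F}, E→{F}, F→{A, E, F}; now {S, A, C, E, F}.
Read 'a': S→{C, E}, A→{E}, C→{D}, E→{S, G}, F→∅; now {S, C, D, E, G}.
The final set {S, C, D, E, G} contains the accepting states C, E, G.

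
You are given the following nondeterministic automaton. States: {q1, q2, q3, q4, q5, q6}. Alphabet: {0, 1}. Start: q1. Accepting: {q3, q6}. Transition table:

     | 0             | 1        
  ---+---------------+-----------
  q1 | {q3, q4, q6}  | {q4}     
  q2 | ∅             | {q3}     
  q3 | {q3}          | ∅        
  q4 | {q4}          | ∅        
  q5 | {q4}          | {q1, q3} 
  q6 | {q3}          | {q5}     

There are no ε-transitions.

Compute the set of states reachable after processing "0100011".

Start in {q1}.
Read '0': q1→{q3, q4, q6}; now {q3, q4, q6}.
Read '1': q3→∅, q4→∅, q6→{q5}; now {q5}.
Read '0': q5→{q4}; now {q4}.
Read '0': q4→{q4}; now {q4}.
Read '0': q4→{q4}; now {q4}.
Read '1': q4→∅; now ∅.
The set is empty and remains empty for the remaining 1 symbol.

∅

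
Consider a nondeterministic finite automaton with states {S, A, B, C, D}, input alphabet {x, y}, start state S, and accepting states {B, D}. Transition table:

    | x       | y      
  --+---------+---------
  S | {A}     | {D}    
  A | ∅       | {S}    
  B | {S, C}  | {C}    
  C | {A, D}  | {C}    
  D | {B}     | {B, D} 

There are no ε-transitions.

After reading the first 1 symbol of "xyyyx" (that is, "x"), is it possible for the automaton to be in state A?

Yes

Start in {S}.
Read 'x': {S} → {A}.
State A is in {A}.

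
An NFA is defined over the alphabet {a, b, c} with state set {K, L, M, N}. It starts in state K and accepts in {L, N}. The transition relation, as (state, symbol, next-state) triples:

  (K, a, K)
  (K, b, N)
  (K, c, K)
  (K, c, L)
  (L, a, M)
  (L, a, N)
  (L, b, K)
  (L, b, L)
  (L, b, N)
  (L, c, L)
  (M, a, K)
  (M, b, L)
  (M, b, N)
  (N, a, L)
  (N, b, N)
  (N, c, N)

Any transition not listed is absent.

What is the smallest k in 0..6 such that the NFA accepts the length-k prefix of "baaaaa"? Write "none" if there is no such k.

Start in {K}.
Read 'b': {K} → {N}.
None of the earlier sets intersect F, but {N} does.

1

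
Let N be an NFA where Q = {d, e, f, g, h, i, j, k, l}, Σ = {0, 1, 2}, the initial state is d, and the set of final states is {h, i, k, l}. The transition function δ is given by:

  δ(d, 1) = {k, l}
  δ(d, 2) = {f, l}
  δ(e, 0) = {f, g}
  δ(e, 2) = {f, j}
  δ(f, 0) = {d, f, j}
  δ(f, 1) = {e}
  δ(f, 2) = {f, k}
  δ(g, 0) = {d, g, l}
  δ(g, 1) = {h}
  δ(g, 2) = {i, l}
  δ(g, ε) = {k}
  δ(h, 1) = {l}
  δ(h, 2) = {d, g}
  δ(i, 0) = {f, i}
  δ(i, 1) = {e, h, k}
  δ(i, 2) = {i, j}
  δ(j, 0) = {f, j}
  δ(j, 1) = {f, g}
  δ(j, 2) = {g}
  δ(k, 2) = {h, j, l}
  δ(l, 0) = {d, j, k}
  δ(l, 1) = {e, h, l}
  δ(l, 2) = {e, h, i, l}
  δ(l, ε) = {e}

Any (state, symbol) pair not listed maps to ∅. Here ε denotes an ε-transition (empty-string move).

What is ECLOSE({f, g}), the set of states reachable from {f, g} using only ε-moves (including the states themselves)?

{f, g, k}

Begin with {f, g}.
ε-move g → k; add k.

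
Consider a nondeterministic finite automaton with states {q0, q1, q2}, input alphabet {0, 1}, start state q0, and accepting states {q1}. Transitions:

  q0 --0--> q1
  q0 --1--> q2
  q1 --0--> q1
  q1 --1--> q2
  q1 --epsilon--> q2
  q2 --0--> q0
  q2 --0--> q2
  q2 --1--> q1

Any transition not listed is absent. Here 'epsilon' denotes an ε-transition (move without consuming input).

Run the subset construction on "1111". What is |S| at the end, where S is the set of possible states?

Start in {q0}.
Read '1': q0→{q2}; now {q2}.
Read '1': q2→{q1}; union {q1}; ε-closure = {q1, q2}.
Read '1': q1→{q2}, q2→{q1}; now {q1, q2}.
Read '1': q1→{q2}, q2→{q1}; now {q1, q2}.
That set has 2 states.

2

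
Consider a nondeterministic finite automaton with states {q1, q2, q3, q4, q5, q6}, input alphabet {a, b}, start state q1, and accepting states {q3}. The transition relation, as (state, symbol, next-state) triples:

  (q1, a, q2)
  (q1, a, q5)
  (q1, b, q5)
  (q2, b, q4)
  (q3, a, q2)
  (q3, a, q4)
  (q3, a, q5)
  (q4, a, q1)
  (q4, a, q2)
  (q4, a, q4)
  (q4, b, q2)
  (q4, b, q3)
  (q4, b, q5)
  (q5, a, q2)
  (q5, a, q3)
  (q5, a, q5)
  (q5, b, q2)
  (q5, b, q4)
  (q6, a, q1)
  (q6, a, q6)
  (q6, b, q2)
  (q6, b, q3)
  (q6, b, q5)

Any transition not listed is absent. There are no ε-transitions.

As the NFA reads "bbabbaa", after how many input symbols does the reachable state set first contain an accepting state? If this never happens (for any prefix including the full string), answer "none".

Start in {q1}.
Read 'b': {q1} → {q5}.
Read 'b': {q5} → {q2, q4}.
Read 'a': {q2, q4} → {q1, q2, q4}.
Read 'b': {q1, q2, q4} → {q2, q3, q4, q5}.
None of the earlier sets intersect F, but {q2, q3, q4, q5} does.

4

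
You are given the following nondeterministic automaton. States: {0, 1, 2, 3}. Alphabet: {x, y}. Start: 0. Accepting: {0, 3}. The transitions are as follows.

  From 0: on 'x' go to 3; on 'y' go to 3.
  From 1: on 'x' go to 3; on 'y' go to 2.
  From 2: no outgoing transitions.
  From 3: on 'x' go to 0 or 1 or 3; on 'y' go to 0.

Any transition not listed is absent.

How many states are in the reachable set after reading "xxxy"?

Start in {0}.
Read 'x': {0} → {3}.
Read 'x': {3} → {0, 1, 3}.
Read 'x': {0, 1, 3} → {0, 1, 3}.
Read 'y': {0, 1, 3} → {0, 2, 3}.
That set has 3 states.

3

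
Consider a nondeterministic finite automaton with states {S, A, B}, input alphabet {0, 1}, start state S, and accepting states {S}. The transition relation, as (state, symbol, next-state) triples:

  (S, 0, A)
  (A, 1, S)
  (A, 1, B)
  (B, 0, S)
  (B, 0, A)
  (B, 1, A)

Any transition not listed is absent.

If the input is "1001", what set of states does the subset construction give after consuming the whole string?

Start in {S}.
Read '1': {S} → ∅.
The set is empty and remains empty for the remaining 3 symbols.

∅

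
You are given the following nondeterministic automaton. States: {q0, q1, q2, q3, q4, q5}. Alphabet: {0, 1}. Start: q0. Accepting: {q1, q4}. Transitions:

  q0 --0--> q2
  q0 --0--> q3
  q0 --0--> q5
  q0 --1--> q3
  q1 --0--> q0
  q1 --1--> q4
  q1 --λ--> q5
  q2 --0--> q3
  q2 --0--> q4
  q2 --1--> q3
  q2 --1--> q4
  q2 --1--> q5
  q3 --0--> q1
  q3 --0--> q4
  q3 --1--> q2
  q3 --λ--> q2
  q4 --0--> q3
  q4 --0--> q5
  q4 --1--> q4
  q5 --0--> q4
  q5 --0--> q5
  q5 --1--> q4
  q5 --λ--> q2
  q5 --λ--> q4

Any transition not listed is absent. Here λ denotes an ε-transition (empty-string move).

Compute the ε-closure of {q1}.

Begin with {q1}.
ε-move q1 → q5; add q5.
ε-move q5 → q2; add q2.
ε-move q5 → q4; add q4.

{q1, q2, q4, q5}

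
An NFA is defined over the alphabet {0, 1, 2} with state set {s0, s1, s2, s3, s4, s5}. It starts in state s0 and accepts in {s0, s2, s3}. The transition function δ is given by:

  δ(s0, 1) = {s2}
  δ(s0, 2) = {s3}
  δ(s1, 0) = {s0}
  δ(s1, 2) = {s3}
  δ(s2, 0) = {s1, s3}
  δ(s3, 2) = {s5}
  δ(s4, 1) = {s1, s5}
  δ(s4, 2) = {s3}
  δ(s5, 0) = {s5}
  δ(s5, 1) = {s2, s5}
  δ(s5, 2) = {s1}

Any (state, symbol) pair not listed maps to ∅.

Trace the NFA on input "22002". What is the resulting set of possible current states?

Start in {s0}.
Read '2': s0→{s3}; now {s3}.
Read '2': s3→{s5}; now {s5}.
Read '0': s5→{s5}; now {s5}.
Read '0': s5→{s5}; now {s5}.
Read '2': s5→{s1}; now {s1}.

{s1}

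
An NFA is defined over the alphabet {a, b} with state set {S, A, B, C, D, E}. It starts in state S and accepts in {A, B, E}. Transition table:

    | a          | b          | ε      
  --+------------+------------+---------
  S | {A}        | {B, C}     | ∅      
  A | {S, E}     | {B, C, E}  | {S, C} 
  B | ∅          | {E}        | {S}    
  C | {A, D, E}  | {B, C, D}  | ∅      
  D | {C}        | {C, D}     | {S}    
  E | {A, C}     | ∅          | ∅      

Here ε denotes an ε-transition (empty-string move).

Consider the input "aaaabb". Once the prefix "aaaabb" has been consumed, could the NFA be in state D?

Start in {S}.
Read 'a': {S} → {S, A, C}.
Read 'a': {S, A, C} → {S, A, C, D, E}.
Read 'a': {S, A, C, D, E} → {S, A, C, D, E}.
Read 'a': {S, A, C, D, E} → {S, A, C, D, E}.
Read 'b': {S, A, C, D, E} → {S, B, C, D, E}.
Read 'b': {S, B, C, D, E} → {S, B, C, D, E}.
State D is in {S, B, C, D, E}.

Yes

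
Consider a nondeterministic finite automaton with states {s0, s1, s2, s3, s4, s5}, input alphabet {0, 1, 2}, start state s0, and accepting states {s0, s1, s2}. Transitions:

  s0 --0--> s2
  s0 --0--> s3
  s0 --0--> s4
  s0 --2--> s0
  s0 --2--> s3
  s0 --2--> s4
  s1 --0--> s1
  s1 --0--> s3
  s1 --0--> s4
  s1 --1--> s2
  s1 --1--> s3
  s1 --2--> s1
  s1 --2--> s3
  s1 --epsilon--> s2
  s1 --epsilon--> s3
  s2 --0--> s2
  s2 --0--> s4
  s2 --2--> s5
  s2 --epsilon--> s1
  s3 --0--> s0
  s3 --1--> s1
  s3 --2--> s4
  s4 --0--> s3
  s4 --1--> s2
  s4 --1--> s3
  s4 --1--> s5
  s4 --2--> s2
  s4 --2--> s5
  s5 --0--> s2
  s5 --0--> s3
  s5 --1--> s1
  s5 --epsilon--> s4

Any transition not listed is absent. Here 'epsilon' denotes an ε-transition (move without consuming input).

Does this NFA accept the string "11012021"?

No

Start in {s0}.
Read '1': {s0} → ∅.
The set is empty and remains empty for the remaining 7 symbols.
The final set ∅ contains no accepting state.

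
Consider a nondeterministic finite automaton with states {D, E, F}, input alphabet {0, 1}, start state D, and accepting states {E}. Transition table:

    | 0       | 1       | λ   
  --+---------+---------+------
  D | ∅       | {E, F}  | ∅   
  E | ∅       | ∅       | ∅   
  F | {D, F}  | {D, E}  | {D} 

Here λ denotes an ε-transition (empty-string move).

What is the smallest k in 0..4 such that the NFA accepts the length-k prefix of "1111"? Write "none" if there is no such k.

Start in {D}.
Read '1': {D} → {D, E, F}.
None of the earlier sets intersect F, but {D, E, F} does.

1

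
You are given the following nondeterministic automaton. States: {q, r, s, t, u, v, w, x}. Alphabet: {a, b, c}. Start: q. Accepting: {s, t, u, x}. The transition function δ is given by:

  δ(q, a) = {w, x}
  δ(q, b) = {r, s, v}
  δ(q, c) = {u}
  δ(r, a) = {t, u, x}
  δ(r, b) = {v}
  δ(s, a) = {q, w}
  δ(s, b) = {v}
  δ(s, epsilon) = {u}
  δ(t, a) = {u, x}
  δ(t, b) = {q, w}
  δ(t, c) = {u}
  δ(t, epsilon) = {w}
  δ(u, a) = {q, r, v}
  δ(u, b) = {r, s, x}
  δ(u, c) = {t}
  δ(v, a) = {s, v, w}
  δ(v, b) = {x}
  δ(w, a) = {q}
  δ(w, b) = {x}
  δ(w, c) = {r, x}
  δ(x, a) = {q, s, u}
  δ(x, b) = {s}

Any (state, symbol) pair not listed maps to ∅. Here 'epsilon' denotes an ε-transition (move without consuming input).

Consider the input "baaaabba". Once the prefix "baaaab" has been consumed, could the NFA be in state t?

Start in {q}.
Read 'b': {q} → {r, s, u, v}.
Read 'a': {r, s, u, v} → {q, r, s, t, u, v, w, x}.
Read 'a': {q, r, s, t, u, v, w, x} → {q, r, s, t, u, v, w, x}.
Read 'a': {q, r, s, t, u, v, w, x} → {q, r, s, t, u, v, w, x}.
Read 'a': {q, r, s, t, u, v, w, x} → {q, r, s, t, u, v, w, x}.
Read 'b': {q, r, s, t, u, v, w, x} → {q, r, s, u, v, w, x}.
State t is not in {q, r, s, u, v, w, x}.

No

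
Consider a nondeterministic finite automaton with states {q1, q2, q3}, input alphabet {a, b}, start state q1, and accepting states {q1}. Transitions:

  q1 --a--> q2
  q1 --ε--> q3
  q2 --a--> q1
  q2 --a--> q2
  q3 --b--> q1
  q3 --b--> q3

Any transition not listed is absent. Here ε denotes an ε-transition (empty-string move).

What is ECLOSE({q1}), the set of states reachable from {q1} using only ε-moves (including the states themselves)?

Begin with {q1}.
ε-move q1 → q3; add q3.

{q1, q3}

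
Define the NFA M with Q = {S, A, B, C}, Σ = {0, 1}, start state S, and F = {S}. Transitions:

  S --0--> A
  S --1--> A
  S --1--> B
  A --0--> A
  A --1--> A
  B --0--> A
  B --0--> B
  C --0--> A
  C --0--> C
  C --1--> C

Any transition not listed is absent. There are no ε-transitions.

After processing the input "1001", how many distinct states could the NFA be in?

1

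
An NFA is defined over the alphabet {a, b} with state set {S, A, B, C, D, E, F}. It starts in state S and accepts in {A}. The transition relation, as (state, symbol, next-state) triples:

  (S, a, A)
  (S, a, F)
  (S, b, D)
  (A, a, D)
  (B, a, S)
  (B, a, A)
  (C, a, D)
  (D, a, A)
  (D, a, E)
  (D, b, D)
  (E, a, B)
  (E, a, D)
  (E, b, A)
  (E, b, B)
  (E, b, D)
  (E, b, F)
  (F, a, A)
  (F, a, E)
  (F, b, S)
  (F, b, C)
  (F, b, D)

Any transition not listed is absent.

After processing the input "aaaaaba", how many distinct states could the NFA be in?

Start in {S}.
Read 'a': {S} → {A, F}.
Read 'a': {A, F} → {A, D, E}.
Read 'a': {A, D, E} → {A, B, D, E}.
Read 'a': {A, B, D, E} → {S, A, B, D, E}.
Read 'a': {S, A, B, D, E} → {S, A, B, D, E, F}.
Read 'b': {S, A, B, D, E, F} → {S, A, B, C, D, F}.
Read 'a': {S, A, B, C, D, F} → {S, A, D, E, F}.
That set has 5 states.

5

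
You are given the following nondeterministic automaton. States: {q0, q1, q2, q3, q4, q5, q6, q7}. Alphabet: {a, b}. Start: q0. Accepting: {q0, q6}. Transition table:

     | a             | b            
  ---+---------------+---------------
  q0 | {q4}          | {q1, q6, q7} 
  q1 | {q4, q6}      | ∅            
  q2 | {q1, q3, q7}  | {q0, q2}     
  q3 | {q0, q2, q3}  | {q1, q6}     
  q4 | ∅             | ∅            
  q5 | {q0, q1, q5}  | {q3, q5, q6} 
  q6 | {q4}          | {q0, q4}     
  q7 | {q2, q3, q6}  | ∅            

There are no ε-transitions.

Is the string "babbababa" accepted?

Yes

Start in {q0}.
Read 'b': q0→{q1, q6, q7}; now {q1, q6, q7}.
Read 'a': q1→{q4, q6}, q6→{q4}, q7→{q2, q3, q6}; now {q2, q3, q4, q6}.
Read 'b': q2→{q0, q2}, q3→{q1, q6}, q4→∅, q6→{q0, q4}; now {q0, q1, q2, q4, q6}.
Read 'b': q0→{q1, q6, q7}, q1→∅, q2→{q0, q2}, q4→∅, q6→{q0, q4}; now {q0, q1, q2, q4, q6, q7}.
Read 'a': q0→{q4}, q1→{q4, q6}, q2→{q1, q3, q7}, q4→∅, q6→{q4}, q7→{q2, q3, q6}; now {q1, q2, q3, q4, q6, q7}.
Read 'b': q1→∅, q2→{q0, q2}, q3→{q1, q6}, q4→∅, q6→{q0, q4}, q7→∅; now {q0, q1, q2, q4, q6}.
Read 'a': q0→{q4}, q1→{q4, q6}, q2→{q1, q3, q7}, q4→∅, q6→{q4}; now {q1, q3, q4, q6, q7}.
Read 'b': q1→∅, q3→{q1, q6}, q4→∅, q6→{q0, q4}, q7→∅; now {q0, q1, q4, q6}.
Read 'a': q0→{q4}, q1→{q4, q6}, q4→∅, q6→{q4}; now {q4, q6}.
The final set {q4, q6} contains the accepting state q6.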